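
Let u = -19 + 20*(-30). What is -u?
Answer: 619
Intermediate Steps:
u = -619 (u = -19 - 600 = -619)
-u = -1*(-619) = 619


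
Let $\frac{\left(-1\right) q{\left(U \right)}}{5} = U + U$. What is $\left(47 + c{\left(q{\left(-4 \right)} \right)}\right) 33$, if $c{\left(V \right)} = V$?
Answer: $2871$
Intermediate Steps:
$q{\left(U \right)} = - 10 U$ ($q{\left(U \right)} = - 5 \left(U + U\right) = - 5 \cdot 2 U = - 10 U$)
$\left(47 + c{\left(q{\left(-4 \right)} \right)}\right) 33 = \left(47 - -40\right) 33 = \left(47 + 40\right) 33 = 87 \cdot 33 = 2871$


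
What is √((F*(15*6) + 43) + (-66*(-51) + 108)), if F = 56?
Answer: √8557 ≈ 92.504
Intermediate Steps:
√((F*(15*6) + 43) + (-66*(-51) + 108)) = √((56*(15*6) + 43) + (-66*(-51) + 108)) = √((56*90 + 43) + (3366 + 108)) = √((5040 + 43) + 3474) = √(5083 + 3474) = √8557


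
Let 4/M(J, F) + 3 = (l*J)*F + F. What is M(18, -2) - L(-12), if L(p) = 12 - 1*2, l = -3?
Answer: -1026/103 ≈ -9.9612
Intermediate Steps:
M(J, F) = 4/(-3 + F - 3*F*J) (M(J, F) = 4/(-3 + ((-3*J)*F + F)) = 4/(-3 + (-3*F*J + F)) = 4/(-3 + (F - 3*F*J)) = 4/(-3 + F - 3*F*J))
L(p) = 10 (L(p) = 12 - 2 = 10)
M(18, -2) - L(-12) = 4/(-3 - 2 - 3*(-2)*18) - 1*10 = 4/(-3 - 2 + 108) - 10 = 4/103 - 10 = -1026/103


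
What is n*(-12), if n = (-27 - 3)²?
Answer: -10800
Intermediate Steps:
n = 900 (n = (-30)² = 900)
n*(-12) = 900*(-12) = -10800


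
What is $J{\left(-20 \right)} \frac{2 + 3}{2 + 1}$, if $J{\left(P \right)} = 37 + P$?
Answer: $\frac{85}{3} \approx 28.333$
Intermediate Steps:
$J{\left(-20 \right)} \frac{2 + 3}{2 + 1} = \left(37 - 20\right) \frac{2 + 3}{2 + 1} = 17 \cdot \frac{5}{3} = \frac{85}{3}$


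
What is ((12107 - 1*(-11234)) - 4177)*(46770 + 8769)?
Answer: 1064349396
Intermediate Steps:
((12107 - 1*(-11234)) - 4177)*(46770 + 8769) = ((12107 + 11234) - 4177)*55539 = (23341 - 4177)*55539 = 19164*55539 = 1064349396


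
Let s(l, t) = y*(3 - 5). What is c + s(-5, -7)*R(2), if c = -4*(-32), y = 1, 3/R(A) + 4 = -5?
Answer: 386/3 ≈ 128.67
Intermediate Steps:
R(A) = -⅓ (R(A) = 3/(-4 - 5) = 3/(-9) = 3*(-⅑) = -⅓)
s(l, t) = -2 (s(l, t) = 1*(3 - 5) = 1*(-2) = -2)
c = 128
c + s(-5, -7)*R(2) = 128 - 2*(-⅓) = 128 + ⅔ = 386/3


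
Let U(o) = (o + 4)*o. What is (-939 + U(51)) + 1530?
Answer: 3396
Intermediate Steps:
U(o) = o*(4 + o) (U(o) = (4 + o)*o = o*(4 + o))
(-939 + U(51)) + 1530 = (-939 + 51*(4 + 51)) + 1530 = (-939 + 51*55) + 1530 = (-939 + 2805) + 1530 = 1866 + 1530 = 3396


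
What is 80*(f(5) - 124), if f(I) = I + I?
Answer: -9120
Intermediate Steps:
f(I) = 2*I
80*(f(5) - 124) = 80*(2*5 - 124) = 80*(10 - 124) = 80*(-114) = -9120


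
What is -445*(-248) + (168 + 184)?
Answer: 110712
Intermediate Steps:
-445*(-248) + (168 + 184) = 110360 + 352 = 110712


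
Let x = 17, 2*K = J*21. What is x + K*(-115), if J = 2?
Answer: -2398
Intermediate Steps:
K = 21 (K = (2*21)/2 = (½)*42 = 21)
x + K*(-115) = 17 + 21*(-115) = 17 - 2415 = -2398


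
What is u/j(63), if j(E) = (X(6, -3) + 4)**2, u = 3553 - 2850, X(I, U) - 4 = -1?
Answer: 703/49 ≈ 14.347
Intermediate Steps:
X(I, U) = 3 (X(I, U) = 4 - 1 = 3)
u = 703
j(E) = 49 (j(E) = (3 + 4)**2 = 7**2 = 49)
u/j(63) = 703/49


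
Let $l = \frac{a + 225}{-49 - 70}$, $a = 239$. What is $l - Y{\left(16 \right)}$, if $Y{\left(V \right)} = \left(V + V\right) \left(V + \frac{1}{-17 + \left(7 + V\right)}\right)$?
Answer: $- \frac{186080}{357} \approx -521.23$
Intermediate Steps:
$l = - \frac{464}{119}$ ($l = \frac{239 + 225}{-49 - 70} = \frac{464}{-119} = 464 \left(- \frac{1}{119}\right) = - \frac{464}{119} \approx -3.8992$)
$Y{\left(V \right)} = 2 V \left(V + \frac{1}{-10 + V}\right)$
$l - Y{\left(16 \right)} = - \frac{464}{119} - 2 \cdot 16 \frac{1}{-10 + 16} \left(1 + 16^{2} - 160\right) = - \frac{464}{119} - 2 \cdot 16 \cdot \frac{1}{6} \left(1 + 256 - 160\right) = - \frac{464}{119} - 2 \cdot 16 \cdot \frac{1}{6} \cdot 97 = - \frac{464}{119} - \frac{1552}{3} = - \frac{186080}{357}$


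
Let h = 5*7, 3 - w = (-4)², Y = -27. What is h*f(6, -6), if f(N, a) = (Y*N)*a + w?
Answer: 33565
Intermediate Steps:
w = -13 (w = 3 - 1*(-4)² = 3 - 1*16 = 3 - 16 = -13)
h = 35
f(N, a) = -13 - 27*N*a (f(N, a) = (-27*N)*a - 13 = -27*N*a - 13 = -13 - 27*N*a)
h*f(6, -6) = 35*(-13 - 27*6*(-6)) = 35*(-13 + 972) = 35*959 = 33565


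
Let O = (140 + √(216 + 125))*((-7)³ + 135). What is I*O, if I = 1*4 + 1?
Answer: -145600 - 1040*√341 ≈ -1.6480e+5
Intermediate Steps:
I = 5 (I = 4 + 1 = 5)
O = -29120 - 208*√341 (O = (140 + √341)*(-343 + 135) = (140 + √341)*(-208) = -29120 - 208*√341 ≈ -32961.)
I*O = 5*(-29120 - 208*√341) = -145600 - 1040*√341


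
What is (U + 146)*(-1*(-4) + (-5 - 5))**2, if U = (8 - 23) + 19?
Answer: 5400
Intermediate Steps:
U = 4 (U = -15 + 19 = 4)
(U + 146)*(-1*(-4) + (-5 - 5))**2 = (4 + 146)*(-1*(-4) + (-5 - 5))**2 = 150*(4 - 10)**2 = 150*(-6)**2 = 150*36 = 5400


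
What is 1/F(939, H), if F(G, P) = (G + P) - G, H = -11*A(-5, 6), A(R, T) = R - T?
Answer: 1/121 ≈ 0.0082645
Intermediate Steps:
H = 121 (H = -11*(-5 - 1*6) = -11*(-5 - 6) = -11*(-11) = 121)
F(G, P) = P
1/F(939, H) = 1/121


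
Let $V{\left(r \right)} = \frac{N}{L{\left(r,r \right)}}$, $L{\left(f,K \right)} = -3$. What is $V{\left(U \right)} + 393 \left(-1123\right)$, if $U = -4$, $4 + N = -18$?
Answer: $- \frac{1323995}{3} \approx -4.4133 \cdot 10^{5}$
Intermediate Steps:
$N = -22$ ($N = -4 - 18 = -22$)
$V{\left(r \right)} = \frac{22}{3}$ ($V{\left(r \right)} = - \frac{22}{-3} = \left(-22\right) \left(- \frac{1}{3}\right) = \frac{22}{3}$)
$V{\left(U \right)} + 393 \left(-1123\right) = \frac{22}{3} + 393 \left(-1123\right) = \frac{22}{3} - 441339 = - \frac{1323995}{3}$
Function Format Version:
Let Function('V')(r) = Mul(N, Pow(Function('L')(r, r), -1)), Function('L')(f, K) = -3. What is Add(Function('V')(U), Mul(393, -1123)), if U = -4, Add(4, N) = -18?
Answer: Rational(-1323995, 3) ≈ -4.4133e+5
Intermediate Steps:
N = -22 (N = Add(-4, -18) = -22)
Function('V')(r) = Rational(22, 3) (Function('V')(r) = Mul(-22, Pow(-3, -1)) = Mul(-22, Rational(-1, 3)) = Rational(22, 3))
Add(Function('V')(U), Mul(393, -1123)) = Add(Rational(22, 3), Mul(393, -1123)) = Add(Rational(22, 3), -441339) = Rational(-1323995, 3)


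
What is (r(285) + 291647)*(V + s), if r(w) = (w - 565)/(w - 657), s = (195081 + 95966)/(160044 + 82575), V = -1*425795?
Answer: -2801984477156653978/22563567 ≈ -1.2418e+11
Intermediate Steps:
V = -425795
s = 291047/242619 ≈ 1.1996
r(w) = (-565 + w)/(-657 + w)
(r(285) + 291647)*(V + s) = ((-565 + 285)/(-657 + 285) + 291647)*(-425795 + 291047/242619) = (-280/(-372) + 291647)*(-103305666058/242619) = (-1/372*(-280) + 291647)*(-103305666058/242619) = (70/93 + 291647)*(-103305666058/242619) = (27123241/93)*(-103305666058/242619) = -2801984477156653978/22563567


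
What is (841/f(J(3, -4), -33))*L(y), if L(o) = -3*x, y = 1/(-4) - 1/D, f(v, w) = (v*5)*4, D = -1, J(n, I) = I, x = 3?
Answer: 7569/80 ≈ 94.613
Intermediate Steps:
f(v, w) = 20*v (f(v, w) = (5*v)*4 = 20*v)
y = ¾ (y = 1/(-4) - 1/(-1) = 1*(-¼) - 1*(-1) = -¼ + 1 = ¾ ≈ 0.75000)
L(o) = -9 (L(o) = -3*3 = -9)
(841/f(J(3, -4), -33))*L(y) = (841/((20*(-4))))*(-9) = (841/(-80))*(-9) = (841*(-1/80))*(-9) = -841/80*(-9) = 7569/80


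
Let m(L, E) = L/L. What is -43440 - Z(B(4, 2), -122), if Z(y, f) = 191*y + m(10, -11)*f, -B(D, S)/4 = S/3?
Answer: -128426/3 ≈ -42809.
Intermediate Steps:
m(L, E) = 1
B(D, S) = -4*S/3
Z(y, f) = f + 191*y (Z(y, f) = 191*y + 1*f = 191*y + f = f + 191*y)
-43440 - Z(B(4, 2), -122) = -43440 - (-122 + 191*(-4/3*2)) = -43440 - (-122 + 191*(-8/3)) = -43440 - (-122 - 1528/3) = -43440 - 1*(-1894/3) = -43440 + 1894/3 = -128426/3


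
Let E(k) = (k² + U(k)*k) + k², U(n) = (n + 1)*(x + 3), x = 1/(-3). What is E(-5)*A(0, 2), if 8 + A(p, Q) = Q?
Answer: -620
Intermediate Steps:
x = -⅓ (x = 1*(-⅓) = -⅓ ≈ -0.33333)
U(n) = 8/3 + 8*n/3 (U(n) = (n + 1)*(-⅓ + 3) = (1 + n)*(8/3) = 8/3 + 8*n/3)
A(p, Q) = -8 + Q
E(k) = 2*k² + k*(8/3 + 8*k/3) (E(k) = (k² + (8/3 + 8*k/3)*k) + k² = (k² + k*(8/3 + 8*k/3)) + k² = 2*k² + k*(8/3 + 8*k/3))
E(-5)*A(0, 2) = ((⅔)*(-5)*(4 + 7*(-5)))*(-8 + 2) = ((⅔)*(-5)*(4 - 35))*(-6) = ((⅔)*(-5)*(-31))*(-6) = (310/3)*(-6) = -620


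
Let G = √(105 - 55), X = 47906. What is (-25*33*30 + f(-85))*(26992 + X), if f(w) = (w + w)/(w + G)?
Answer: -531975927456/287 + 2546532*√2/287 ≈ -1.8536e+9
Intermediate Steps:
G = 5*√2 (G = √50 = 5*√2 ≈ 7.0711)
f(w) = 2*w/(w + 5*√2) (f(w) = (w + w)/(w + 5*√2) = (2*w)/(w + 5*√2) = 2*w/(w + 5*√2))
(-25*33*30 + f(-85))*(26992 + X) = (-25*33*30 + 2*(-85)/(-85 + 5*√2))*(26992 + 47906) = (-825*30 - 170/(-85 + 5*√2))*74898 = (-24750 - 170/(-85 + 5*√2))*74898 = -1853725500 - 12732660/(-85 + 5*√2)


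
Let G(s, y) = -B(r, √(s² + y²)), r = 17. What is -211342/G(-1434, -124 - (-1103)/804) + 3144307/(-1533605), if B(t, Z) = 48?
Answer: 161982110587/36806520 ≈ 4400.9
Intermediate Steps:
G(s, y) = -48 (G(s, y) = -1*48 = -48)
-211342/G(-1434, -124 - (-1103)/804) + 3144307/(-1533605) = -211342/(-48) + 3144307/(-1533605) = -211342*(-1/48) + 3144307*(-1/1533605) = 105671/24 - 3144307/1533605 = 161982110587/36806520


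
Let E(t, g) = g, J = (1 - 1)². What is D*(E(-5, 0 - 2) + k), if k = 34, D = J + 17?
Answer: 544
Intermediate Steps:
J = 0 (J = 0² = 0)
D = 17 (D = 0 + 17 = 17)
D*(E(-5, 0 - 2) + k) = 17*((0 - 2) + 34) = 17*(-2 + 34) = 17*32 = 544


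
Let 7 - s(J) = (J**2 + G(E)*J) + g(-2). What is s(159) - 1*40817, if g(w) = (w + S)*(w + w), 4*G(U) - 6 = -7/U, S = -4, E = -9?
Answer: -796613/12 ≈ -66384.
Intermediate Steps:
G(U) = 3/2 - 7/(4*U) (G(U) = 3/2 + (-7/U)/4 = 3/2 - 7/(4*U))
g(w) = 2*w*(-4 + w) (g(w) = (w - 4)*(w + w) = (-4 + w)*(2*w) = 2*w*(-4 + w))
s(J) = -17 - J**2 - 61*J/36 (s(J) = 7 - ((J**2 + ((1/4)*(-7 + 6*(-9))/(-9))*J) + 2*(-2)*(-4 - 2)) = 7 - ((J**2 + ((1/4)*(-1/9)*(-7 - 54))*J) + 2*(-2)*(-6)) = 7 - ((J**2 + ((1/4)*(-1/9)*(-61))*J) + 24) = 7 - ((J**2 + 61*J/36) + 24) = 7 - (24 + J**2 + 61*J/36) = 7 + (-24 - J**2 - 61*J/36) = -17 - J**2 - 61*J/36)
s(159) - 1*40817 = (-17 - 1*159**2 - 61/36*159) - 1*40817 = (-17 - 1*25281 - 3233/12) - 40817 = (-17 - 25281 - 3233/12) - 40817 = -306809/12 - 40817 = -796613/12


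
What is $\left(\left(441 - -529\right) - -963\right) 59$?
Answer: $114047$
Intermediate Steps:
$\left(\left(441 - -529\right) - -963\right) 59 = \left(\left(441 + 529\right) + 963\right) 59 = \left(970 + 963\right) 59 = 1933 \cdot 59 = 114047$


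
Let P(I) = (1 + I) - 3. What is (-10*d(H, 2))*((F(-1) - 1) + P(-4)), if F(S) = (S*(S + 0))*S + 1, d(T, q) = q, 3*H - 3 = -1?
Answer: 140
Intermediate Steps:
H = 2/3 (H = 1 + (1/3)*(-1) = 1 - 1/3 = 2/3 ≈ 0.66667)
P(I) = -2 + I
F(S) = 1 + S**3 (F(S) = (S*S)*S + 1 = S**2*S + 1 = S**3 + 1 = 1 + S**3)
(-10*d(H, 2))*((F(-1) - 1) + P(-4)) = (-10*2)*(((1 + (-1)**3) - 1) + (-2 - 4)) = -20*(((1 - 1) - 1) - 6) = -20*((0 - 1) - 6) = -20*(-1 - 6) = -20*(-7) = 140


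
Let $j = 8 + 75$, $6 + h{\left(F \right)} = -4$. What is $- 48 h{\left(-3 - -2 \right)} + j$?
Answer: $563$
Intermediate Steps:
$h{\left(F \right)} = -10$ ($h{\left(F \right)} = -6 - 4 = -10$)
$j = 83$
$- 48 h{\left(-3 - -2 \right)} + j = \left(-48\right) \left(-10\right) + 83 = 480 + 83 = 563$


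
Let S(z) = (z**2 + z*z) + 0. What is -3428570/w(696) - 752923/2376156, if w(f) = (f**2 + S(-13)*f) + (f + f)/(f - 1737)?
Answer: -376870963569569/74172583965408 ≈ -5.0810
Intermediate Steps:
S(z) = 2*z**2 (S(z) = (z**2 + z**2) + 0 = 2*z**2 + 0 = 2*z**2)
w(f) = f**2 + 338*f + 2*f/(-1737 + f) (w(f) = (f**2 + (2*(-13)**2)*f) + (f + f)/(f - 1737) = (f**2 + (2*169)*f) + (2*f)/(-1737 + f) = (f**2 + 338*f) + 2*f/(-1737 + f) = f**2 + 338*f + 2*f/(-1737 + f))
-3428570/w(696) - 752923/2376156 = -3428570*(-1737 + 696)/(696*(-587104 + 696**2 - 1399*696)) - 752923/2376156 = -3428570*(-347/(232*(-587104 + 484416 - 973704))) - 752923*1/2376156 = -3428570/(696*(-1/1041)*(-1076392)) - 752923/2376156 = -3428570/249722944/347 - 752923/2376156 = -3428570*347/249722944 - 752923/2376156 = -594856895/124861472 - 752923/2376156 = -376870963569569/74172583965408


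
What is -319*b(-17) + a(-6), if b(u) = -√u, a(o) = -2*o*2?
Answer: 24 + 319*I*√17 ≈ 24.0 + 1315.3*I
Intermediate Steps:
a(o) = -4*o
-319*b(-17) + a(-6) = -(-319)*√(-17) - 4*(-6) = -(-319)*I*√17 + 24 = 319*I*√17 + 24 = 24 + 319*I*√17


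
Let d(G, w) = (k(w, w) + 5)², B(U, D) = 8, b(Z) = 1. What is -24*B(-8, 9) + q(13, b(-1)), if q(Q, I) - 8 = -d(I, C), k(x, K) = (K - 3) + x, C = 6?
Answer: -380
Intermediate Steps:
k(x, K) = -3 + K + x (k(x, K) = (-3 + K) + x = -3 + K + x)
d(G, w) = (2 + 2*w)² (d(G, w) = ((-3 + w + w) + 5)² = ((-3 + 2*w) + 5)² = (2 + 2*w)²)
q(Q, I) = -188 (q(Q, I) = 8 - 4*(1 + 6)² = 8 - 4*7² = 8 - 4*49 = 8 - 1*196 = 8 - 196 = -188)
-24*B(-8, 9) + q(13, b(-1)) = -24*8 - 188 = -192 - 188 = -380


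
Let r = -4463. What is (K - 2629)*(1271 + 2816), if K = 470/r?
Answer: -47955619639/4463 ≈ -1.0745e+7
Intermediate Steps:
K = -470/4463 (K = 470/(-4463) = 470*(-1/4463) = -470/4463 ≈ -0.10531)
(K - 2629)*(1271 + 2816) = (-470/4463 - 2629)*(1271 + 2816) = -11733697/4463*4087 = -47955619639/4463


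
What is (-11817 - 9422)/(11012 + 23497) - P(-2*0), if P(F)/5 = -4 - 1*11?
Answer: 2566936/34509 ≈ 74.385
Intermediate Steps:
P(F) = -75 (P(F) = 5*(-4 - 1*11) = 5*(-4 - 11) = 5*(-15) = -75)
(-11817 - 9422)/(11012 + 23497) - P(-2*0) = (-11817 - 9422)/(11012 + 23497) - 1*(-75) = -21239/34509 + 75 = 2566936/34509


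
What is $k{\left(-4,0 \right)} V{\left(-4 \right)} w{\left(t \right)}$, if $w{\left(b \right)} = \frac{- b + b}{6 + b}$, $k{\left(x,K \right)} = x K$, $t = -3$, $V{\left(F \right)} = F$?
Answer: $0$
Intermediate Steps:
$k{\left(x,K \right)} = K x$
$w{\left(b \right)} = 0$ ($w{\left(b \right)} = \frac{0}{6 + b} = 0$)
$k{\left(-4,0 \right)} V{\left(-4 \right)} w{\left(t \right)} = 0 \left(-4\right) \left(-4\right) 0 = 0 \left(-4\right) 0 = 0 \cdot 0 = 0$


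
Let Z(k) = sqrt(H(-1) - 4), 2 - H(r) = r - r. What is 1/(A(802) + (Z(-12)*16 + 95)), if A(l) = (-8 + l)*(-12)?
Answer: -9433/88982001 - 16*I*sqrt(2)/88982001 ≈ -0.00010601 - 2.5429e-7*I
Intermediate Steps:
H(r) = 2 (H(r) = 2 - (r - r) = 2 - 1*0 = 2 + 0 = 2)
Z(k) = I*sqrt(2) (Z(k) = sqrt(2 - 4) = sqrt(-2) = I*sqrt(2))
A(l) = 96 - 12*l
1/(A(802) + (Z(-12)*16 + 95)) = 1/((96 - 12*802) + ((I*sqrt(2))*16 + 95)) = 1/((96 - 9624) + (16*I*sqrt(2) + 95)) = 1/(-9528 + (95 + 16*I*sqrt(2))) = 1/(-9433 + 16*I*sqrt(2))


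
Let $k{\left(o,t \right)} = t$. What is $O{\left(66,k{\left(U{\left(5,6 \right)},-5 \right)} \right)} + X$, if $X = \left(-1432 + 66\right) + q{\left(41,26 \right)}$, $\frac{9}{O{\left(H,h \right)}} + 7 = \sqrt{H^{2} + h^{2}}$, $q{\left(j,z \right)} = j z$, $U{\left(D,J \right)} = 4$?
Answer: $- \frac{433179}{1444} + \frac{3 \sqrt{4381}}{1444} \approx -299.85$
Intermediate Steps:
$O{\left(H,h \right)} = \frac{9}{-7 + \sqrt{H^{2} + h^{2}}}$
$X = -300$ ($X = \left(-1432 + 66\right) + 41 \cdot 26 = -1366 + 1066 = -300$)
$O{\left(66,k{\left(U{\left(5,6 \right)},-5 \right)} \right)} + X = \frac{9}{-7 + \sqrt{66^{2} + \left(-5\right)^{2}}} - 300 = \frac{9}{-7 + \sqrt{4356 + 25}} - 300 = \frac{9}{-7 + \sqrt{4381}} - 300 = -300 + \frac{9}{-7 + \sqrt{4381}}$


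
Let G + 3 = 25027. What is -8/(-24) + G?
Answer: 75073/3 ≈ 25024.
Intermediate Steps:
G = 25024 (G = -3 + 25027 = 25024)
-8/(-24) + G = -8/(-24) + 25024 = -1/24*(-8) + 25024 = ⅓ + 25024 = 75073/3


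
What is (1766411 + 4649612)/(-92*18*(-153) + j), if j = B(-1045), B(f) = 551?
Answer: 6416023/253919 ≈ 25.268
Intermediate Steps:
j = 551
(1766411 + 4649612)/(-92*18*(-153) + j) = (1766411 + 4649612)/(-92*18*(-153) + 551) = 6416023/(-1656*(-153) + 551) = 6416023/(253368 + 551) = 6416023/253919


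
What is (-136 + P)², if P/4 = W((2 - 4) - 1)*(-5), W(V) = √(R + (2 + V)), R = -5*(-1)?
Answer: 30976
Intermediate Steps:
R = 5
W(V) = √(7 + V) (W(V) = √(5 + (2 + V)) = √(7 + V))
P = -40 (P = 4*(√(7 + ((2 - 4) - 1))*(-5)) = 4*(√(7 + (-2 - 1))*(-5)) = 4*(√(7 - 3)*(-5)) = 4*(√4*(-5)) = 4*(2*(-5)) = 4*(-10) = -40)
(-136 + P)² = (-136 - 40)² = (-176)² = 30976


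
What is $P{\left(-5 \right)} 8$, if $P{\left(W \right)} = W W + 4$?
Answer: $232$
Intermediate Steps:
$P{\left(W \right)} = 4 + W^{2}$ ($P{\left(W \right)} = W^{2} + 4 = 4 + W^{2}$)
$P{\left(-5 \right)} 8 = \left(4 + \left(-5\right)^{2}\right) 8 = \left(4 + 25\right) 8 = 29 \cdot 8 = 232$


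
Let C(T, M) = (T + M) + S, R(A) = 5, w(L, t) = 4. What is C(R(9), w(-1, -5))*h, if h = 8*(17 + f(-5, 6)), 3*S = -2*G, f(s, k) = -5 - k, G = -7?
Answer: 656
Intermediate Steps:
S = 14/3 (S = (-2*(-7))/3 = (1/3)*14 = 14/3 ≈ 4.6667)
h = 48 (h = 8*(17 + (-5 - 1*6)) = 8*(17 + (-5 - 6)) = 8*(17 - 11) = 8*6 = 48)
C(T, M) = 14/3 + M + T (C(T, M) = (T + M) + 14/3 = (M + T) + 14/3 = 14/3 + M + T)
C(R(9), w(-1, -5))*h = (14/3 + 4 + 5)*48 = (41/3)*48 = 656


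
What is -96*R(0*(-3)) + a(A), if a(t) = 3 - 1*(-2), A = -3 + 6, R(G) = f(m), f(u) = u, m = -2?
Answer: 197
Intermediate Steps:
R(G) = -2
A = 3
a(t) = 5 (a(t) = 3 + 2 = 5)
-96*R(0*(-3)) + a(A) = -96*(-2) + 5 = 192 + 5 = 197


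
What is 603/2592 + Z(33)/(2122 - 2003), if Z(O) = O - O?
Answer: 67/288 ≈ 0.23264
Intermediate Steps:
Z(O) = 0
603/2592 + Z(33)/(2122 - 2003) = 603/2592 + 0/(2122 - 2003) = 603*(1/2592) + 0/119 = 67/288 + 0*(1/119) = 67/288 + 0 = 67/288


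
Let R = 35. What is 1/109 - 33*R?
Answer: -125894/109 ≈ -1155.0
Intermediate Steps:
1/109 - 33*R = 1/109 - 33*35 = 1/109 - 1155 = -125894/109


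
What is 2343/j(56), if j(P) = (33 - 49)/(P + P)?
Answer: -16401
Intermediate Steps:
j(P) = -8/P (j(P) = -16*1/(2*P) = -8/P)
2343/j(56) = 2343/((-8/56)) = 2343/((-8*1/56)) = 2343/(-⅐) = 2343*(-7) = -16401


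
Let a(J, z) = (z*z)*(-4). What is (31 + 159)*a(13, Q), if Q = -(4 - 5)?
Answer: -760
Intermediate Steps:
Q = 1 (Q = -1*(-1) = 1)
a(J, z) = -4*z**2 (a(J, z) = z**2*(-4) = -4*z**2)
(31 + 159)*a(13, Q) = (31 + 159)*(-4*1**2) = 190*(-4*1) = 190*(-4) = -760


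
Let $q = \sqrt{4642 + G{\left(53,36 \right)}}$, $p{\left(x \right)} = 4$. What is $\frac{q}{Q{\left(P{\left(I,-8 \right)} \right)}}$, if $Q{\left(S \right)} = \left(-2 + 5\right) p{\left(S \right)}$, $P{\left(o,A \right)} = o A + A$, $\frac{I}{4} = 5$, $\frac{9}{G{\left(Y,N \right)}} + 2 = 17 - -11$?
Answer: $\frac{\sqrt{3138226}}{312} \approx 5.6779$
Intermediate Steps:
$G{\left(Y,N \right)} = \frac{9}{26}$ ($G{\left(Y,N \right)} = \frac{9}{-2 + \left(17 - -11\right)} = \frac{9}{-2 + \left(17 + 11\right)} = \frac{9}{-2 + 28} = \frac{9}{26}$)
$I = 20$ ($I = 4 \cdot 5 = 20$)
$P{\left(o,A \right)} = A + A o$ ($P{\left(o,A \right)} = A o + A = A + A o$)
$Q{\left(S \right)} = 12$ ($Q{\left(S \right)} = \left(-2 + 5\right) 4 = 3 \cdot 4 = 12$)
$q = \frac{\sqrt{3138226}}{26}$ ($q = \sqrt{4642 + \frac{9}{26}} = \sqrt{\frac{120701}{26}} = \frac{\sqrt{3138226}}{26} \approx 68.135$)
$\frac{q}{Q{\left(P{\left(I,-8 \right)} \right)}} = \frac{\frac{1}{26} \sqrt{3138226}}{12} = \frac{\sqrt{3138226}}{26} \cdot \frac{1}{12} = \frac{\sqrt{3138226}}{312}$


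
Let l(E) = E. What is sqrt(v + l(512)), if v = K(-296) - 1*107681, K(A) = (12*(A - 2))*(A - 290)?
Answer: sqrt(1988367) ≈ 1410.1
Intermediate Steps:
K(A) = (-290 + A)*(-24 + 12*A) (K(A) = (12*(-2 + A))*(-290 + A) = (-24 + 12*A)*(-290 + A) = (-290 + A)*(-24 + 12*A))
v = 1987855 (v = (6960 - 3504*(-296) + 12*(-296)**2) - 1*107681 = (6960 + 1037184 + 12*87616) - 107681 = (6960 + 1037184 + 1051392) - 107681 = 2095536 - 107681 = 1987855)
sqrt(v + l(512)) = sqrt(1987855 + 512) = sqrt(1988367)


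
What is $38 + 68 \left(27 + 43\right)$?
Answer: $4798$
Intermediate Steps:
$38 + 68 \left(27 + 43\right) = 38 + 68 \cdot 70 = 38 + 4760 = 4798$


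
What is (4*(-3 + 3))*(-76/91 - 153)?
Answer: 0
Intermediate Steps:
(4*(-3 + 3))*(-76/91 - 153) = (4*0)*(-76*1/91 - 153) = 0*(-76/91 - 153) = 0*(-13999/91) = 0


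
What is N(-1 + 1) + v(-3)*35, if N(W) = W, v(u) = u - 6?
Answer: -315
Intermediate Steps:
v(u) = -6 + u
N(-1 + 1) + v(-3)*35 = (-1 + 1) + (-6 - 3)*35 = 0 - 9*35 = 0 - 315 = -315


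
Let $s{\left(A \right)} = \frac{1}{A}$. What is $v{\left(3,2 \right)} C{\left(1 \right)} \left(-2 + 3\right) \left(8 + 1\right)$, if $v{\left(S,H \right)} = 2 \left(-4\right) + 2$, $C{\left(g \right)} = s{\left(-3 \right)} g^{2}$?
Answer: $18$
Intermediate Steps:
$C{\left(g \right)} = - \frac{g^{2}}{3}$ ($C{\left(g \right)} = \frac{g^{2}}{-3} = - \frac{g^{2}}{3}$)
$v{\left(S,H \right)} = -6$ ($v{\left(S,H \right)} = -8 + 2 = -6$)
$v{\left(3,2 \right)} C{\left(1 \right)} \left(-2 + 3\right) \left(8 + 1\right) = - 6 \left(- \frac{1^{2}}{3}\right) \left(-2 + 3\right) \left(8 + 1\right) = - 6 \left(\left(- \frac{1}{3}\right) 1\right) 1 \cdot 9 = \left(-6\right) \left(- \frac{1}{3}\right) 9 = 2 \cdot 9 = 18$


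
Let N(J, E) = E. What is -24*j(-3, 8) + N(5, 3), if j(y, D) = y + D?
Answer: -117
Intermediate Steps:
j(y, D) = D + y
-24*j(-3, 8) + N(5, 3) = -24*(8 - 3) + 3 = -24*5 + 3 = -120 + 3 = -117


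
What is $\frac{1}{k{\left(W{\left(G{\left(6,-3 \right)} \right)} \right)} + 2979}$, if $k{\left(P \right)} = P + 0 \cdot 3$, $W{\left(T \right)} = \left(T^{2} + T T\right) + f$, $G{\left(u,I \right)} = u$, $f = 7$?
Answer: $\frac{1}{3058} \approx 0.00032701$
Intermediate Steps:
$W{\left(T \right)} = 7 + 2 T^{2}$ ($W{\left(T \right)} = \left(T^{2} + T T\right) + 7 = \left(T^{2} + T^{2}\right) + 7 = 2 T^{2} + 7 = 7 + 2 T^{2}$)
$k{\left(P \right)} = P$ ($k{\left(P \right)} = P + 0 = P$)
$\frac{1}{k{\left(W{\left(G{\left(6,-3 \right)} \right)} \right)} + 2979} = \frac{1}{\left(7 + 2 \cdot 6^{2}\right) + 2979} = \frac{1}{\left(7 + 2 \cdot 36\right) + 2979} = \frac{1}{\left(7 + 72\right) + 2979} = \frac{1}{79 + 2979} = \frac{1}{3058}$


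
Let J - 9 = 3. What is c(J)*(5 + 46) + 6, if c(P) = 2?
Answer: 108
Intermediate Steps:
J = 12 (J = 9 + 3 = 12)
c(J)*(5 + 46) + 6 = 2*(5 + 46) + 6 = 2*51 + 6 = 102 + 6 = 108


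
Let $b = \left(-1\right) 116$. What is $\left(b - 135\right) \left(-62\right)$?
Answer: $15562$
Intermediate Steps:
$b = -116$
$\left(b - 135\right) \left(-62\right) = \left(-116 - 135\right) \left(-62\right) = \left(-251\right) \left(-62\right) = 15562$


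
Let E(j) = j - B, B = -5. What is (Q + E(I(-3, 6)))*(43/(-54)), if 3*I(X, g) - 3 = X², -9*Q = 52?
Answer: -1247/486 ≈ -2.5658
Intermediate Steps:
Q = -52/9 (Q = -⅑*52 = -52/9 ≈ -5.7778)
I(X, g) = 1 + X²/3
E(j) = 5 + j (E(j) = j - 1*(-5) = j + 5 = 5 + j)
(Q + E(I(-3, 6)))*(43/(-54)) = (-52/9 + (5 + (1 + (⅓)*(-3)²)))*(43/(-54)) = (-52/9 + (5 + (1 + (⅓)*9)))*(43*(-1/54)) = (-52/9 + (5 + (1 + 3)))*(-43/54) = (-52/9 + (5 + 4))*(-43/54) = (-52/9 + 9)*(-43/54) = (29/9)*(-43/54) = -1247/486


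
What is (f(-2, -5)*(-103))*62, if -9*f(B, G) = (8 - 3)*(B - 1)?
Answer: -31930/3 ≈ -10643.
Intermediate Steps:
f(B, G) = 5/9 - 5*B/9 (f(B, G) = -(8 - 3)*(B - 1)/9 = -5*(-1 + B)/9 = -(-5 + 5*B)/9 = 5/9 - 5*B/9)
(f(-2, -5)*(-103))*62 = ((5/9 - 5/9*(-2))*(-103))*62 = ((5/9 + 10/9)*(-103))*62 = ((5/3)*(-103))*62 = -515/3*62 = -31930/3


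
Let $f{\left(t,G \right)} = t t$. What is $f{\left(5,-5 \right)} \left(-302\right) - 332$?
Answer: $-7882$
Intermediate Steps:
$f{\left(t,G \right)} = t^{2}$
$f{\left(5,-5 \right)} \left(-302\right) - 332 = 5^{2} \left(-302\right) - 332 = 25 \left(-302\right) - 332 = -7550 - 332 = -7882$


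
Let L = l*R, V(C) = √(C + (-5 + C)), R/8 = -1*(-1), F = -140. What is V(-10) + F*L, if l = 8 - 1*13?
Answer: 5600 + 5*I ≈ 5600.0 + 5.0*I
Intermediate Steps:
R = 8 (R = 8*(-1*(-1)) = 8*1 = 8)
V(C) = √(-5 + 2*C)
l = -5 (l = 8 - 13 = -5)
L = -40 (L = -5*8 = -40)
V(-10) + F*L = √(-5 + 2*(-10)) - 140*(-40) = √(-5 - 20) + 5600 = √(-25) + 5600 = 5*I + 5600 = 5600 + 5*I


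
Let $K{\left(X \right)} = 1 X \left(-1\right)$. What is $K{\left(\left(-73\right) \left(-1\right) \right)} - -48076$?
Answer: $48003$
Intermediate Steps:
$K{\left(X \right)} = - X$ ($K{\left(X \right)} = 1 \left(- X\right) = - X$)
$K{\left(\left(-73\right) \left(-1\right) \right)} - -48076 = - \left(-73\right) \left(-1\right) - -48076 = \left(-1\right) 73 + 48076 = -73 + 48076 = 48003$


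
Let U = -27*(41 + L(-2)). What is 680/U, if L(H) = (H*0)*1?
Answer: -680/1107 ≈ -0.61427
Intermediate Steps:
L(H) = 0 (L(H) = 0*1 = 0)
U = -1107 (U = -27*(41 + 0) = -27*41 = -1107)
680/U = 680/(-1107) = 680*(-1/1107) = -680/1107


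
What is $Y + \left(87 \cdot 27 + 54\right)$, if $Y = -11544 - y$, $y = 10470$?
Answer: $-19611$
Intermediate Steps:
$Y = -22014$ ($Y = -11544 - 10470 = -22014$)
$Y + \left(87 \cdot 27 + 54\right) = -22014 + \left(87 \cdot 27 + 54\right) = -22014 + \left(2349 + 54\right) = -22014 + 2403 = -19611$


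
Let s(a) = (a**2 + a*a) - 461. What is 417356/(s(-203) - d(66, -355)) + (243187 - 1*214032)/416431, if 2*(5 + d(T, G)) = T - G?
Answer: 352366882837/68087717793 ≈ 5.1752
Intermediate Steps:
s(a) = -461 + 2*a**2 (s(a) = (a**2 + a**2) - 461 = 2*a**2 - 461 = -461 + 2*a**2)
d(T, G) = -5 + T/2 - G/2 (d(T, G) = -5 + (T - G)/2 = -5 + (T/2 - G/2) = -5 + T/2 - G/2)
417356/(s(-203) - d(66, -355)) + (243187 - 1*214032)/416431 = 417356/((-461 + 2*(-203)**2) - (-5 + (1/2)*66 - 1/2*(-355))) + (243187 - 1*214032)/416431 = 417356/((-461 + 2*41209) - (-5 + 33 + 355/2)) + (243187 - 214032)*(1/416431) = 417356/((-461 + 82418) - 1*411/2) + 29155*(1/416431) = 417356/(81957 - 411/2) + 29155/416431 = 417356/(163503/2) + 29155/416431 = 417356*(2/163503) + 29155/416431 = 834712/163503 + 29155/416431 = 352366882837/68087717793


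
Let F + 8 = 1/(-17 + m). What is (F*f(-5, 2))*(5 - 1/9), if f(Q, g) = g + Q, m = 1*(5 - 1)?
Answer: 1540/13 ≈ 118.46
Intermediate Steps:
m = 4 (m = 1*4 = 4)
f(Q, g) = Q + g
F = -105/13 (F = -8 + 1/(-17 + 4) = -8 + 1/(-13) = -8 - 1/13 = -105/13 ≈ -8.0769)
(F*f(-5, 2))*(5 - 1/9) = (-105*(-5 + 2)/13)*(5 - 1/9) = (-105/13*(-3))*(5 - 1*⅑) = 315*(5 - ⅑)/13 = (315/13)*(44/9) = 1540/13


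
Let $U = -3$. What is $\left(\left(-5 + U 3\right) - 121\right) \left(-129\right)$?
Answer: $17415$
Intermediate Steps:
$\left(\left(-5 + U 3\right) - 121\right) \left(-129\right) = \left(\left(-5 - 9\right) - 121\right) \left(-129\right) = \left(-14 - 121\right) \left(-129\right) = \left(-135\right) \left(-129\right) = 17415$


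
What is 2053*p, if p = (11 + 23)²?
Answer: 2373268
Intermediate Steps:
p = 1156 (p = 34² = 1156)
2053*p = 2053*1156 = 2373268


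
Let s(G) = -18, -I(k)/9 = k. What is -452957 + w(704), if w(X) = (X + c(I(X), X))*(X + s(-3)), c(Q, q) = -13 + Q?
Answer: -4325427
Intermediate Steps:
I(k) = -9*k
w(X) = (-18 + X)*(-13 - 8*X) (w(X) = (X + (-13 - 9*X))*(X - 18) = (-13 - 8*X)*(-18 + X) = (-18 + X)*(-13 - 8*X))
-452957 + w(704) = -452957 + (234 - 8*704² + 131*704) = -452957 + (234 - 8*495616 + 92224) = -452957 + (234 - 3964928 + 92224) = -452957 - 3872470 = -4325427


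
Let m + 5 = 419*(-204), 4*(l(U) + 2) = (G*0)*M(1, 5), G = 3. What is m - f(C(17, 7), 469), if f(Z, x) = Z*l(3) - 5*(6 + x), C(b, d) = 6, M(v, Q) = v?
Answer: -83094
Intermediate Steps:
l(U) = -2 (l(U) = -2 + ((3*0)*1)/4 = -2 + (0*1)/4 = -2 + (¼)*0 = -2 + 0 = -2)
f(Z, x) = -30 - 5*x - 2*Z (f(Z, x) = Z*(-2) - 5*(6 + x) = -2*Z + (-30 - 5*x) = -30 - 5*x - 2*Z)
m = -85481 (m = -5 + 419*(-204) = -5 - 85476 = -85481)
m - f(C(17, 7), 469) = -85481 - (-30 - 5*469 - 2*6) = -85481 - (-30 - 2345 - 12) = -85481 - 1*(-2387) = -85481 + 2387 = -83094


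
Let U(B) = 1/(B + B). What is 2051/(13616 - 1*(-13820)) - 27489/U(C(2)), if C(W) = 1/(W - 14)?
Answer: 125700085/27436 ≈ 4581.6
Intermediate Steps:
C(W) = 1/(-14 + W)
U(B) = 1/(2*B)
2051/(13616 - 1*(-13820)) - 27489/U(C(2)) = 2051/(13616 - 1*(-13820)) - 27489*2/(-14 + 2) = 2051/(13616 + 13820) - 27489/(1/(2*(1/(-12)))) = 2051/27436 - 27489/(1/(2*(-1/12))) = 2051*(1/27436) - 27489/((1/2)*(-12)) = 2051/27436 - 27489/(-6) = 2051/27436 - 27489*(-1/6) = 2051/27436 + 9163/2 = 125700085/27436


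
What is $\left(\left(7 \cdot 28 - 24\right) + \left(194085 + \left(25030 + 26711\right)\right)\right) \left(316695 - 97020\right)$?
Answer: $54039610650$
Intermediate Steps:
$\left(\left(7 \cdot 28 - 24\right) + \left(194085 + \left(25030 + 26711\right)\right)\right) \left(316695 - 97020\right) = \left(\left(196 - 24\right) + \left(194085 + 51741\right)\right) 219675 = \left(172 + 245826\right) 219675 = 245998 \cdot 219675 = 54039610650$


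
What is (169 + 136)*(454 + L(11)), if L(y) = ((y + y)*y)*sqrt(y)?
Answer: 138470 + 73810*sqrt(11) ≈ 3.8327e+5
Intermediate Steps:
L(y) = 2*y**(5/2) (L(y) = ((2*y)*y)*sqrt(y) = (2*y**2)*sqrt(y) = 2*y**(5/2))
(169 + 136)*(454 + L(11)) = (169 + 136)*(454 + 2*11**(5/2)) = 305*(454 + 2*(121*sqrt(11))) = 305*(454 + 242*sqrt(11)) = 138470 + 73810*sqrt(11)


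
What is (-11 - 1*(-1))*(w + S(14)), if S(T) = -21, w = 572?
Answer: -5510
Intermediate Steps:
(-11 - 1*(-1))*(w + S(14)) = (-11 - 1*(-1))*(572 - 21) = (-11 + 1)*551 = -10*551 = -5510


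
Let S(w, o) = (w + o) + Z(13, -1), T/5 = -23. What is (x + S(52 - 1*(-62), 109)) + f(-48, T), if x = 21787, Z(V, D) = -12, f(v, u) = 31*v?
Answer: 20510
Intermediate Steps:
T = -115 (T = 5*(-23) = -115)
S(w, o) = -12 + o + w (S(w, o) = (w + o) - 12 = (o + w) - 12 = -12 + o + w)
(x + S(52 - 1*(-62), 109)) + f(-48, T) = (21787 + (-12 + 109 + (52 - 1*(-62)))) + 31*(-48) = (21787 + (-12 + 109 + (52 + 62))) - 1488 = (21787 + (-12 + 109 + 114)) - 1488 = (21787 + 211) - 1488 = 21998 - 1488 = 20510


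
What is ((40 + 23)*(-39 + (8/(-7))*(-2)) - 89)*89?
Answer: -213778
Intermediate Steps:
((40 + 23)*(-39 + (8/(-7))*(-2)) - 89)*89 = (63*(-39 + (8*(-⅐))*(-2)) - 89)*89 = (63*(-39 - 8/7*(-2)) - 89)*89 = (63*(-39 + 16/7) - 89)*89 = (63*(-257/7) - 89)*89 = (-2313 - 89)*89 = -2402*89 = -213778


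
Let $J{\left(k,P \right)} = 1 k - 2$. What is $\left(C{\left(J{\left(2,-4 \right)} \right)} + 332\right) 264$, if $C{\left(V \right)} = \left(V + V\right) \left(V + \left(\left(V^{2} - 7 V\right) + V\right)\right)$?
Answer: $87648$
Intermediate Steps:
$J{\left(k,P \right)} = -2 + k$ ($J{\left(k,P \right)} = k - 2 = -2 + k$)
$C{\left(V \right)} = 2 V \left(V^{2} - 5 V\right)$ ($C{\left(V \right)} = 2 V \left(V + \left(V^{2} - 6 V\right)\right) = 2 V \left(V^{2} - 5 V\right)$)
$\left(C{\left(J{\left(2,-4 \right)} \right)} + 332\right) 264 = \left(2 \left(-2 + 2\right)^{2} \left(-5 + \left(-2 + 2\right)\right) + 332\right) 264 = \left(2 \cdot 0^{2} \left(-5 + 0\right) + 332\right) 264 = \left(2 \cdot 0 \left(-5\right) + 332\right) 264 = \left(0 + 332\right) 264 = 332 \cdot 264 = 87648$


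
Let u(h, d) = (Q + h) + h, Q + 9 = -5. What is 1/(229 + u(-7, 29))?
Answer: 1/201 ≈ 0.0049751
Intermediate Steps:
Q = -14 (Q = -9 - 5 = -14)
u(h, d) = -14 + 2*h (u(h, d) = (-14 + h) + h = -14 + 2*h)
1/(229 + u(-7, 29)) = 1/(229 + (-14 + 2*(-7))) = 1/(229 + (-14 - 14)) = 1/(229 - 28) = 1/201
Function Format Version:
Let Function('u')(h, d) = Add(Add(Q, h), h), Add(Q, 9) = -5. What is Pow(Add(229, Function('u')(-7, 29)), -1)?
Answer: Rational(1, 201) ≈ 0.0049751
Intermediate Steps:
Q = -14 (Q = Add(-9, -5) = -14)
Function('u')(h, d) = Add(-14, Mul(2, h)) (Function('u')(h, d) = Add(Add(-14, h), h) = Add(-14, Mul(2, h)))
Pow(Add(229, Function('u')(-7, 29)), -1) = Pow(Add(229, Add(-14, Mul(2, -7))), -1) = Pow(Add(229, Add(-14, -14)), -1) = Pow(Add(229, -28), -1) = Pow(201, -1) = Rational(1, 201)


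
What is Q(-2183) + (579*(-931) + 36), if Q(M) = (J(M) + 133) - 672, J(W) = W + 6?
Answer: -541729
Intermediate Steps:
J(W) = 6 + W
Q(M) = -533 + M (Q(M) = ((6 + M) + 133) - 672 = (139 + M) - 672 = -533 + M)
Q(-2183) + (579*(-931) + 36) = (-533 - 2183) + (579*(-931) + 36) = -2716 + (-539049 + 36) = -2716 - 539013 = -541729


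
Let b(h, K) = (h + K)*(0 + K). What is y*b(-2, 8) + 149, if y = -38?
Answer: -1675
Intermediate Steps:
b(h, K) = K*(K + h) (b(h, K) = (K + h)*K = K*(K + h))
y*b(-2, 8) + 149 = -304*(8 - 2) + 149 = -304*6 + 149 = -38*48 + 149 = -1824 + 149 = -1675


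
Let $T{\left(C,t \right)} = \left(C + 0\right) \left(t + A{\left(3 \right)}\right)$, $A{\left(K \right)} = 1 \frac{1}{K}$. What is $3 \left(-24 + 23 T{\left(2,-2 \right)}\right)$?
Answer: $-302$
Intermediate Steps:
$A{\left(K \right)} = \frac{1}{K}$
$T{\left(C,t \right)} = C \left(\frac{1}{3} + t\right)$ ($T{\left(C,t \right)} = \left(C + 0\right) \left(t + \frac{1}{3}\right) = C \left(t + \frac{1}{3}\right) = C \left(\frac{1}{3} + t\right)$)
$3 \left(-24 + 23 T{\left(2,-2 \right)}\right) = 3 \left(-24 + 23 \cdot 2 \left(\frac{1}{3} - 2\right)\right) = 3 \left(-24 + 23 \cdot 2 \left(- \frac{5}{3}\right)\right) = 3 \left(-24 + 23 \left(- \frac{10}{3}\right)\right) = 3 \left(-24 - \frac{230}{3}\right) = 3 \left(- \frac{302}{3}\right) = -302$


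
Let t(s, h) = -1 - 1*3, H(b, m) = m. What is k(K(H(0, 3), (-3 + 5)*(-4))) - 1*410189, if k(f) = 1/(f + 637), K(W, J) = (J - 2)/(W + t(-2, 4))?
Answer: -265392282/647 ≈ -4.1019e+5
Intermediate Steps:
t(s, h) = -4 (t(s, h) = -1 - 3 = -4)
K(W, J) = (-2 + J)/(-4 + W) (K(W, J) = (J - 2)/(W - 4) = (-2 + J)/(-4 + W))
k(f) = 1/(637 + f)
k(K(H(0, 3), (-3 + 5)*(-4))) - 1*410189 = 1/(637 + (-2 + (-3 + 5)*(-4))/(-4 + 3)) - 1*410189 = 1/(637 + (-2 + 2*(-4))/(-1)) - 410189 = 1/(637 - (-2 - 8)) - 410189 = 1/(637 - 1*(-10)) - 410189 = 1/(637 + 10) - 410189 = 1/647 - 410189 = -265392282/647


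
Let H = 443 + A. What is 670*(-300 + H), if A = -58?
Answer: 56950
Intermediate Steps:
H = 385 (H = 443 - 58 = 385)
670*(-300 + H) = 670*(-300 + 385) = 670*85 = 56950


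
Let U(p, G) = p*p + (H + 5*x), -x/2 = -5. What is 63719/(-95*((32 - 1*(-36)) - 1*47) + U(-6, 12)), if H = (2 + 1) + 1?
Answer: -63719/1905 ≈ -33.448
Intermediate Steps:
x = 10 (x = -2*(-5) = 10)
H = 4 (H = 3 + 1 = 4)
U(p, G) = 54 + p² (U(p, G) = p*p + (4 + 5*10) = p² + (4 + 50) = p² + 54 = 54 + p²)
63719/(-95*((32 - 1*(-36)) - 1*47) + U(-6, 12)) = 63719/(-95*((32 - 1*(-36)) - 1*47) + (54 + (-6)²)) = 63719/(-95*((32 + 36) - 47) + (54 + 36)) = 63719/(-95*(68 - 47) + 90) = 63719/(-95*21 + 90) = 63719/(-1995 + 90) = 63719/(-1905) = 63719*(-1/1905) = -63719/1905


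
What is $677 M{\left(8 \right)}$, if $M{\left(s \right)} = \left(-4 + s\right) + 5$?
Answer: $6093$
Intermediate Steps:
$M{\left(s \right)} = 1 + s$
$677 M{\left(8 \right)} = 677 \left(1 + 8\right) = 677 \cdot 9 = 6093$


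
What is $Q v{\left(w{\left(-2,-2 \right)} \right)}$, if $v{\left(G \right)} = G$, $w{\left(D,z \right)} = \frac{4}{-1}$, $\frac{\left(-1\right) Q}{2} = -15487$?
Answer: $-123896$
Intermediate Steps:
$Q = 30974$ ($Q = \left(-2\right) \left(-15487\right) = 30974$)
$w{\left(D,z \right)} = -4$ ($w{\left(D,z \right)} = 4 \left(-1\right) = -4$)
$Q v{\left(w{\left(-2,-2 \right)} \right)} = 30974 \left(-4\right) = -123896$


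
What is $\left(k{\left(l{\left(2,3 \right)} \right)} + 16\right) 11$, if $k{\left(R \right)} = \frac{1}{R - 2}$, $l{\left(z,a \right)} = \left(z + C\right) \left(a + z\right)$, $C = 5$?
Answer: $\frac{529}{3} \approx 176.33$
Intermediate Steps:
$l{\left(z,a \right)} = \left(5 + z\right) \left(a + z\right)$ ($l{\left(z,a \right)} = \left(z + 5\right) \left(a + z\right) = \left(5 + z\right) \left(a + z\right)$)
$k{\left(R \right)} = \frac{1}{-2 + R}$
$\left(k{\left(l{\left(2,3 \right)} \right)} + 16\right) 11 = \left(\frac{1}{-2 + \left(2^{2} + 5 \cdot 3 + 5 \cdot 2 + 3 \cdot 2\right)} + 16\right) 11 = \left(\frac{1}{-2 + \left(4 + 15 + 10 + 6\right)} + 16\right) 11 = \left(\frac{1}{-2 + 35} + 16\right) 11 = \left(\frac{1}{33} + 16\right) 11 = \frac{529}{33} \cdot 11 = \frac{529}{3}$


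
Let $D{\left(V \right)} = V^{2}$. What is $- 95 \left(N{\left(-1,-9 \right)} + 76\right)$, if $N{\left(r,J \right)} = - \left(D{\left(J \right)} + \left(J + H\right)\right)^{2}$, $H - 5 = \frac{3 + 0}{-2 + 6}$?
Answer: $\frac{9072975}{16} \approx 5.6706 \cdot 10^{5}$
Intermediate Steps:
$H = \frac{23}{4}$ ($H = 5 + \frac{3 + 0}{-2 + 6} = 5 + \frac{3}{4} = \frac{23}{4} \approx 5.75$)
$N{\left(r,J \right)} = - \left(\frac{23}{4} + J + J^{2}\right)^{2}$ ($N{\left(r,J \right)} = - \left(J^{2} + \left(J + \frac{23}{4}\right)\right)^{2} = - \left(J^{2} + \left(\frac{23}{4} + J\right)\right)^{2} = - \left(\frac{23}{4} + J + J^{2}\right)^{2}$)
$- 95 \left(N{\left(-1,-9 \right)} + 76\right) = - 95 \left(- \frac{\left(23 + 4 \left(-9\right) + 4 \left(-9\right)^{2}\right)^{2}}{16} + 76\right) = - 95 \left(- \frac{\left(23 - 36 + 4 \cdot 81\right)^{2}}{16} + 76\right) = - 95 \left(- \frac{\left(23 - 36 + 324\right)^{2}}{16} + 76\right) = - 95 \left(- \frac{311^{2}}{16} + 76\right) = - 95 \left(\left(- \frac{1}{16}\right) 96721 + 76\right) = - 95 \left(- \frac{96721}{16} + 76\right) = \left(-95\right) \left(- \frac{95505}{16}\right) = \frac{9072975}{16}$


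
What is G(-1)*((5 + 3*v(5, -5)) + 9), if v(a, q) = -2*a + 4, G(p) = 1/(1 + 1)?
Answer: -2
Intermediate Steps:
G(p) = 1/2
v(a, q) = 4 - 2*a
G(-1)*((5 + 3*v(5, -5)) + 9) = ((5 + 3*(4 - 2*5)) + 9)/2 = ((5 + 3*(4 - 10)) + 9)/2 = ((5 + 3*(-6)) + 9)/2 = ((5 - 18) + 9)/2 = (-13 + 9)/2 = (1/2)*(-4) = -2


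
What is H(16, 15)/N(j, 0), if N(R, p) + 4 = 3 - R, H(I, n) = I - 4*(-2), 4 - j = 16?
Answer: 24/11 ≈ 2.1818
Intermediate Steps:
j = -12 (j = 4 - 1*16 = 4 - 16 = -12)
H(I, n) = 8 + I (H(I, n) = I + 8 = 8 + I)
N(R, p) = -1 - R (N(R, p) = -4 + (3 - R) = -1 - R)
H(16, 15)/N(j, 0) = (8 + 16)/(-1 - 1*(-12)) = 24/(-1 + 12) = 24/11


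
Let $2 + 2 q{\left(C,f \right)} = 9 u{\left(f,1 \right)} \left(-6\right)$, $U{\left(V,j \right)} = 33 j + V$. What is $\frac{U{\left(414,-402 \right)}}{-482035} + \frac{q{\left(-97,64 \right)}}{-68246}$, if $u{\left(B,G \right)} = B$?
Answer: $\frac{100619771}{1935115330} \approx 0.051997$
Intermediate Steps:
$U{\left(V,j \right)} = V + 33 j$
$q{\left(C,f \right)} = -1 - 27 f$ ($q{\left(C,f \right)} = -1 + \frac{9 f \left(-6\right)}{2} = -1 + \frac{\left(-54\right) f}{2} = -1 - 27 f$)
$\frac{U{\left(414,-402 \right)}}{-482035} + \frac{q{\left(-97,64 \right)}}{-68246} = \frac{414 + 33 \left(-402\right)}{-482035} + \frac{-1 - 1728}{-68246} = \left(414 - 13266\right) \left(- \frac{1}{482035}\right) + \left(-1 - 1728\right) \left(- \frac{1}{68246}\right) = \left(-12852\right) \left(- \frac{1}{482035}\right) - - \frac{1729}{68246} = \frac{756}{28355} + \frac{1729}{68246} = \frac{100619771}{1935115330}$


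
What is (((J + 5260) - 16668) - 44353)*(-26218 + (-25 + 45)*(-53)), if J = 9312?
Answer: 1267035822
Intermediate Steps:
(((J + 5260) - 16668) - 44353)*(-26218 + (-25 + 45)*(-53)) = (((9312 + 5260) - 16668) - 44353)*(-26218 + (-25 + 45)*(-53)) = ((14572 - 16668) - 44353)*(-26218 + 20*(-53)) = (-2096 - 44353)*(-26218 - 1060) = -46449*(-27278) = 1267035822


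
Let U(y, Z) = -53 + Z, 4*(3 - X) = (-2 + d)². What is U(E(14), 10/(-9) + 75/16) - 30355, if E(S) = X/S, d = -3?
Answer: -4378237/144 ≈ -30404.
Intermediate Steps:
X = -13/4 (X = 3 - (-2 - 3)²/4 = 3 - ¼*(-5)² = 3 - ¼*25 = 3 - 25/4 = -13/4 ≈ -3.2500)
E(S) = -13/(4*S)
U(E(14), 10/(-9) + 75/16) - 30355 = (-53 + (10/(-9) + 75/16)) - 30355 = (-53 + (10*(-⅑) + 75*(1/16))) - 30355 = (-53 + (-10/9 + 75/16)) - 30355 = (-53 + 515/144) - 30355 = -7117/144 - 30355 = -4378237/144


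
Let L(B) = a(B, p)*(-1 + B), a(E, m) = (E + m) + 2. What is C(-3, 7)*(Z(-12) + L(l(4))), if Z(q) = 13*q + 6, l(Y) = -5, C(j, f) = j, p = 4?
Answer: 468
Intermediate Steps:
a(E, m) = 2 + E + m
L(B) = (-1 + B)*(6 + B) (L(B) = (2 + B + 4)*(-1 + B) = (6 + B)*(-1 + B) = (-1 + B)*(6 + B))
Z(q) = 6 + 13*q
C(-3, 7)*(Z(-12) + L(l(4))) = -3*((6 + 13*(-12)) + (-1 - 5)*(6 - 5)) = -3*((6 - 156) - 6*1) = -3*(-150 - 6) = -3*(-156) = 468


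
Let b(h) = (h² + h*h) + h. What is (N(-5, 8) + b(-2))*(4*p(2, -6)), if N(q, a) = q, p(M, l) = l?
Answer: -24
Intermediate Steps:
b(h) = h + 2*h² (b(h) = (h² + h²) + h = 2*h² + h = h + 2*h²)
(N(-5, 8) + b(-2))*(4*p(2, -6)) = (-5 - 2*(1 + 2*(-2)))*(4*(-6)) = (-5 - 2*(1 - 4))*(-24) = (-5 - 2*(-3))*(-24) = (-5 + 6)*(-24) = 1*(-24) = -24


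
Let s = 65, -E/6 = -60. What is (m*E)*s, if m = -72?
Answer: -1684800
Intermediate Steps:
E = 360 (E = -6*(-60) = 360)
(m*E)*s = -72*360*65 = -25920*65 = -1684800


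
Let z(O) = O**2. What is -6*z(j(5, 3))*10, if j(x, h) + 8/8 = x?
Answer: -960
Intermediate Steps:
j(x, h) = -1 + x
-6*z(j(5, 3))*10 = -6*(-1 + 5)**2*10 = -6*4**2*10 = -6*16*10 = -96*10 = -960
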